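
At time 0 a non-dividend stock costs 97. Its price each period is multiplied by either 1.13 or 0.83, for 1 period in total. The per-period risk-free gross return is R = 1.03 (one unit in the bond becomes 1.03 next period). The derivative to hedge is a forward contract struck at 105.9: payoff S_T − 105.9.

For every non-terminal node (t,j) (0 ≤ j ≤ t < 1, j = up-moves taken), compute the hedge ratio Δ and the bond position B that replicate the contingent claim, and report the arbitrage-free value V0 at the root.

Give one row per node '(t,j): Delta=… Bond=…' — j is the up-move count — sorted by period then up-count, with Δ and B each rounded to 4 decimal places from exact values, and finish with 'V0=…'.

(0,0): Delta=1.0000 Bond=-102.8155
V0=-5.8155

Under the risk-neutral measure, an up-move has probability p* = (R−d)/(u−d) = 0.6667 and values discount at R = 1.03.
Terminal payoffs: V(1,0)=-25.3900, V(1,1)=3.7100
Node (0,0) S=97.0000: V=(p*·3.7100+(1−p*)·-25.3900)/1.03=-5.8155; Δ=(3.7100−-25.3900)/(109.6100−80.5100)=1.0000; B=V−Δ·S=-102.8155
Self-financing check: at every node Δ·S+B equals the discounted successor values.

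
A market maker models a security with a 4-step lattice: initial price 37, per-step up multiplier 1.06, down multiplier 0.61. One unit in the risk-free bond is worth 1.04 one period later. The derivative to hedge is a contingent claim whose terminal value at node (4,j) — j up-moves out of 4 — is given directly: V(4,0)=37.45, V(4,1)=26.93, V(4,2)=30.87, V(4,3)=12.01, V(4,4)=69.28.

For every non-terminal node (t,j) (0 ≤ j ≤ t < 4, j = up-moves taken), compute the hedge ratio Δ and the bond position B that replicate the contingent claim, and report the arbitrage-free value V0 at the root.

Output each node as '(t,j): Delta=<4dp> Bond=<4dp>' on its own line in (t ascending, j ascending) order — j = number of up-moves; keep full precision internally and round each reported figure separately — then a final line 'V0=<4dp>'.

No-arbitrage ⇒ martingale measure with p* = (R−d)/(u−d) = 0.9556.
Payoff layer (t=4): V(4,0)=37.4500, V(4,1)=26.9300, V(4,2)=30.8700, V(4,3)=12.0100, V(4,4)=69.2800
  t=3,j=0: stock 8.3983 → up 8.9022 (V=26.9300), down 5.1230 (V=37.4500). Price 26.3438; hedge Δ=-2.7836, bond B=49.7216.
  t=3,j=1: stock 14.5938 → up 15.4694 (V=30.8700), down 8.9022 (V=26.9300). Price 29.5143; hedge Δ=0.6000, bond B=20.7588.
  t=3,j=2: stock 25.3597 → up 26.8812 (V=12.0100), down 15.4694 (V=30.8700). Price 12.3541; hedge Δ=-1.6527, bond B=54.2652.
  t=3,j=3: stock 44.0676 → up 46.7116 (V=69.2800), down 26.8812 (V=12.0100). Price 64.1679; hedge Δ=2.8880, bond B=-63.0987.
  t=2,j=0: stock 13.7677 → up 14.5938 (V=29.5143), down 8.3983 (V=26.3438). Price 28.2437; hedge Δ=0.5117, bond B=21.1981.
  t=2,j=1: stock 23.9242 → up 25.3597 (V=12.3541), down 14.5938 (V=29.5143). Price 12.6122; hedge Δ=-1.5939, bond B=50.7462.
  t=2,j=2: stock 41.5732 → up 44.0676 (V=64.1679), down 25.3597 (V=12.3541). Price 59.4857; hedge Δ=2.7696, bond B=-55.6563.
  t=1,j=0: stock 22.5700 → up 23.9242 (V=12.6122), down 13.7677 (V=28.2437). Price 12.7952; hedge Δ=-1.5391, bond B=47.5316.
  t=1,j=1: stock 39.2200 → up 41.5732 (V=59.4857), down 23.9242 (V=12.6122). Price 55.1946; hedge Δ=2.6559, bond B=-48.9686.
  t=0,j=0: stock 37.0000 → up 39.2200 (V=55.1946), down 22.5700 (V=12.7952). Price 51.2598; hedge Δ=2.5465, bond B=-42.9612.
The time-0 hedge costs 51.2598, which is the no-arbitrage price.

(0,0): Delta=2.5465 Bond=-42.9612
(1,0): Delta=-1.5391 Bond=47.5316
(1,1): Delta=2.6559 Bond=-48.9686
(2,0): Delta=0.5117 Bond=21.1981
(2,1): Delta=-1.5939 Bond=50.7462
(2,2): Delta=2.7696 Bond=-55.6563
(3,0): Delta=-2.7836 Bond=49.7216
(3,1): Delta=0.6000 Bond=20.7588
(3,2): Delta=-1.6527 Bond=54.2652
(3,3): Delta=2.8880 Bond=-63.0987
V0=51.2598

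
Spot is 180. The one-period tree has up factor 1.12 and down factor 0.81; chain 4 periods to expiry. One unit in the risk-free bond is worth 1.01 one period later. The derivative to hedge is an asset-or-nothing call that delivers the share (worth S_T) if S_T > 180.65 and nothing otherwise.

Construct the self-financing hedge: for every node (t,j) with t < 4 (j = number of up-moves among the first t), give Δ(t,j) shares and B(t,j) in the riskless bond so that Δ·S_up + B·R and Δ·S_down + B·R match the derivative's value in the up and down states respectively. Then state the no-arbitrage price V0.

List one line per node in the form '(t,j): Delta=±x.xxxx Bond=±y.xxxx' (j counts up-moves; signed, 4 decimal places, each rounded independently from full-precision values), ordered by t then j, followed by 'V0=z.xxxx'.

Since d<R<u, set p* = (R−d)/(u−d) = 0.6452; price each node as the discounted p*-expectation of its children.
Terminal payoffs: V(4,0)=0.0000, V(4,1)=0.0000, V(4,2)=0.0000, V(4,3)=204.8385, V(4,4)=283.2335
  t=3,j=0: stock 95.6594 → up 107.1385 (V=0.0000), down 77.4841 (V=0.0000). Price 0.0000; hedge Δ=0.0000, bond B=0.0000.
  t=3,j=1: stock 132.2698 → up 148.1421 (V=0.0000), down 107.1385 (V=0.0000). Price 0.0000; hedge Δ=0.0000, bond B=0.0000.
  t=3,j=2: stock 182.8915 → up 204.8385 (V=204.8385), down 148.1421 (V=0.0000). Price 130.8454; hedge Δ=3.6129, bond B=-529.9239.
  t=3,j=3: stock 252.8870 → up 283.2335 (V=283.2335), down 204.8385 (V=204.8385). Price 252.8870; hedge Δ=1.0000, bond B=0.0000.
  t=2,j=0: stock 118.0980 → up 132.2698 (V=0.0000), down 95.6594 (V=0.0000). Price 0.0000; hedge Δ=0.0000, bond B=0.0000.
  t=2,j=1: stock 163.2960 → up 182.8915 (V=130.8454), down 132.2698 (V=0.0000). Price 83.5806; hedge Δ=2.5848, bond B=-338.5014.
  t=2,j=2: stock 225.7920 → up 252.8870 (V=252.8870), down 182.8915 (V=130.8454). Price 207.5069; hedge Δ=1.7436, bond B=-186.1758.
  t=1,j=0: stock 145.8000 → up 163.2960 (V=83.5806), down 118.0980 (V=0.0000). Price 53.3891; hedge Δ=1.8492, bond B=-216.2257.
  t=1,j=1: stock 201.6000 → up 225.7920 (V=207.5069), down 163.2960 (V=83.5806). Price 161.9139; hedge Δ=1.9829, bond B=-237.8483.
  t=0,j=0: stock 180.0000 → up 201.6000 (V=161.9139), down 145.8000 (V=53.3891). Price 122.1833; hedge Δ=1.9449, bond B=-227.8968.
Self-financing check: at every node Δ·S+B equals the discounted successor values.

(0,0): Delta=1.9449 Bond=-227.8968
(1,0): Delta=1.8492 Bond=-216.2257
(1,1): Delta=1.9829 Bond=-237.8483
(2,0): Delta=0.0000 Bond=0.0000
(2,1): Delta=2.5848 Bond=-338.5014
(2,2): Delta=1.7436 Bond=-186.1758
(3,0): Delta=0.0000 Bond=0.0000
(3,1): Delta=0.0000 Bond=0.0000
(3,2): Delta=3.6129 Bond=-529.9239
(3,3): Delta=1.0000 Bond=0.0000
V0=122.1833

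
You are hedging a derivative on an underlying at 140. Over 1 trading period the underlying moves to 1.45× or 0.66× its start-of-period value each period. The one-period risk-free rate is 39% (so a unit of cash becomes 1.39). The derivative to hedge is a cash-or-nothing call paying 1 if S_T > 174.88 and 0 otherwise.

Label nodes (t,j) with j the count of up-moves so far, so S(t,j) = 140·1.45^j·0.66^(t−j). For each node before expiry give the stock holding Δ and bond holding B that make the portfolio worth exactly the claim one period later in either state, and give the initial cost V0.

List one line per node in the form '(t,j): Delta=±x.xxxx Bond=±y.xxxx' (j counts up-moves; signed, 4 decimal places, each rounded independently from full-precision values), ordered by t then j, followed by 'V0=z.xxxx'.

Under the risk-neutral measure, an up-move has probability p* = (R−d)/(u−d) = 0.9241 and values discount at R = 1.39.
Payoff layer (t=1): V(1,0)=0.0000, V(1,1)=1.0000
(0,0): S=140.0000. Δ = (V_up−V_dn)/(S_up−S_dn) = (1.0000−0.0000)/(203.0000−92.4000) = 0.0090. V = [p*·1.0000 + (1−p*)·0.0000]/1.39 = 0.6648. B = V − Δ·S = -0.6010.
Root portfolio cost Δ·140+B reproduces V0=0.6648.

(0,0): Delta=0.0090 Bond=-0.6010
V0=0.6648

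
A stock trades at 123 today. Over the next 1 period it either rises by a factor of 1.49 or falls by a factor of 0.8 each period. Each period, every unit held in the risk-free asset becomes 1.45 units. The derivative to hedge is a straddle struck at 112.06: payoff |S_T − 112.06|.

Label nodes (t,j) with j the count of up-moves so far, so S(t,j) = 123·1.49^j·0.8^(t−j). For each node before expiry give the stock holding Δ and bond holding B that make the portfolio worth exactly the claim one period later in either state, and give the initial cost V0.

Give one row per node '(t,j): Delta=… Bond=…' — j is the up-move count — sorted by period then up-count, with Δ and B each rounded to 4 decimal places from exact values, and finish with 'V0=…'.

Risk-neutral probability p* = (R−d)/(u−d) = (1.45−0.8)/(1.49−0.8) = 0.9420.
At expiry t=1: V(1,0)=13.6600, V(1,1)=71.2100
Node (0,0) S=123.0000: V=(p*·71.2100+(1−p*)·13.6600)/1.45=46.8095; Δ=(71.2100−13.6600)/(183.2700−98.4000)=0.6781; B=V−Δ·S=-36.5963
Self-financing check: at every node Δ·S+B equals the discounted successor values.

(0,0): Delta=0.6781 Bond=-36.5963
V0=46.8095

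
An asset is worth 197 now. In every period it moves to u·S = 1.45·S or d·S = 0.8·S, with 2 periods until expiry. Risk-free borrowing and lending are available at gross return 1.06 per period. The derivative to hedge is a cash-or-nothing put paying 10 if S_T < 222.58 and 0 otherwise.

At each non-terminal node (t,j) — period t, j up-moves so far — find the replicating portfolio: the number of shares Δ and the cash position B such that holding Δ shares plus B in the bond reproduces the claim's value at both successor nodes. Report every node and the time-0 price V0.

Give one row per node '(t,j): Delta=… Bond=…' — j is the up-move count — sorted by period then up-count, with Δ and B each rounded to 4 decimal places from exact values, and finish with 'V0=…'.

Under the risk-neutral measure, an up-move has probability p* = (R−d)/(u−d) = 0.4000 and values discount at R = 1.06.
Terminal values V(2,·): V(2,0)=10.0000, V(2,1)=0.0000, V(2,2)=0.0000
(1,0): S=157.6000. Δ = (V_up−V_dn)/(S_up−S_dn) = (0.0000−10.0000)/(228.5200−126.0800) = -0.0976. V = [p*·0.0000 + (1−p*)·10.0000]/1.06 = 5.6604. B = V − Δ·S = 21.0450.
(1,1): S=285.6500. Δ = (V_up−V_dn)/(S_up−S_dn) = (0.0000−0.0000)/(414.1925−228.5200) = 0.0000. V = [p*·0.0000 + (1−p*)·0.0000]/1.06 = 0.0000. B = V − Δ·S = 0.0000.
(0,0): S=197.0000. Δ = (V_up−V_dn)/(S_up−S_dn) = (0.0000−5.6604)/(285.6500−157.6000) = -0.0442. V = [p*·0.0000 + (1−p*)·5.6604]/1.06 = 3.2040. B = V − Δ·S = 11.9123.
Self-financing check: at every node Δ·S+B equals the discounted successor values.

(0,0): Delta=-0.0442 Bond=11.9123
(1,0): Delta=-0.0976 Bond=21.0450
(1,1): Delta=0.0000 Bond=0.0000
V0=3.2040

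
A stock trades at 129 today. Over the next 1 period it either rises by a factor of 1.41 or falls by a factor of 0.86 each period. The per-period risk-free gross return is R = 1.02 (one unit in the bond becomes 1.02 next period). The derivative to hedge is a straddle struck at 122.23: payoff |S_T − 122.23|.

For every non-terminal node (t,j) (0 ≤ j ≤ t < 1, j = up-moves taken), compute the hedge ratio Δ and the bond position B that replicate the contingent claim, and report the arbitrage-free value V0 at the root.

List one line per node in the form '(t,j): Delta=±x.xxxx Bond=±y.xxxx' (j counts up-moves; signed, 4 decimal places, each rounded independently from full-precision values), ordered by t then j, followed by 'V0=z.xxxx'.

(0,0): Delta=0.6817 Bond=-63.0815
V0=24.8640

Risk-neutral probability p* = (R−d)/(u−d) = (1.02−0.86)/(1.41−0.86) = 0.2909.
Terminal values V(1,·): V(1,0)=11.2900, V(1,1)=59.6600
Node (0,0) S=129.0000: V=(p*·59.6600+(1−p*)·11.2900)/1.02=24.8640; Δ=(59.6600−11.2900)/(181.8900−110.9400)=0.6817; B=V−Δ·S=-63.0815
The time-0 hedge costs 24.8640, which is the no-arbitrage price.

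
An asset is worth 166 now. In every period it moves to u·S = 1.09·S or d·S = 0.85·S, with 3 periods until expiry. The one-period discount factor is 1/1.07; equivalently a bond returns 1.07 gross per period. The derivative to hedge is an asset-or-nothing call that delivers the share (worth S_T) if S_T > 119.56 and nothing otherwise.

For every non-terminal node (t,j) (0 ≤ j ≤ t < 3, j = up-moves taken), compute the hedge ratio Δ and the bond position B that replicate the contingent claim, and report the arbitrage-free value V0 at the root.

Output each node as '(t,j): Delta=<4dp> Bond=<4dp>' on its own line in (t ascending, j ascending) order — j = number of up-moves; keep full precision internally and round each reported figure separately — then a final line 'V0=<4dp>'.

(0,0): Delta=1.0155 Bond=-2.6246
(1,0): Delta=1.2345 Bond=-33.7001
(1,1): Delta=1.0000 Bond=0.0000
(2,0): Delta=4.5417 Bond=-432.7094
(2,1): Delta=1.0000 Bond=0.0000
(2,2): Delta=1.0000 Bond=0.0000
V0=165.9518

Under the risk-neutral measure, an up-move has probability p* = (R−d)/(u−d) = 0.9167 and values discount at R = 1.07.
At expiry t=3: V(3,0)=0.0000, V(3,1)=130.7292, V(3,2)=167.6409, V(3,3)=214.9748
(2,0): S=119.9350. Δ = (V_up−V_dn)/(S_up−S_dn) = (130.7292−0.0000)/(130.7292−101.9447) = 4.5417. V = [p*·130.7292 + (1−p*)·0.0000]/1.07 = 111.9954. B = V − Δ·S = -432.7094.
(2,1): S=153.7990. Δ = (V_up−V_dn)/(S_up−S_dn) = (167.6409−130.7292)/(167.6409−130.7292) = 1.0000. V = [p*·167.6409 + (1−p*)·130.7292]/1.07 = 153.7990. B = V − Δ·S = 0.0000.
(2,2): S=197.2246. Δ = (V_up−V_dn)/(S_up−S_dn) = (214.9748−167.6409)/(214.9748−167.6409) = 1.0000. V = [p*·214.9748 + (1−p*)·167.6409]/1.07 = 197.2246. B = V − Δ·S = 0.0000.
(1,0): S=141.1000. Δ = (V_up−V_dn)/(S_up−S_dn) = (153.7990−111.9954)/(153.7990−119.9350) = 1.2345. V = [p*·153.7990 + (1−p*)·111.9954]/1.07 = 140.4816. B = V − Δ·S = -33.7001.
(1,1): S=180.9400. Δ = (V_up−V_dn)/(S_up−S_dn) = (197.2246−153.7990)/(197.2246−153.7990) = 1.0000. V = [p*·197.2246 + (1−p*)·153.7990]/1.07 = 180.9400. B = V − Δ·S = 0.0000.
(0,0): S=166.0000. Δ = (V_up−V_dn)/(S_up−S_dn) = (180.9400−140.4816)/(180.9400−141.1000) = 1.0155. V = [p*·180.9400 + (1−p*)·140.4816]/1.07 = 165.9518. B = V − Δ·S = -2.6246.
Root portfolio cost Δ·166+B reproduces V0=165.9518.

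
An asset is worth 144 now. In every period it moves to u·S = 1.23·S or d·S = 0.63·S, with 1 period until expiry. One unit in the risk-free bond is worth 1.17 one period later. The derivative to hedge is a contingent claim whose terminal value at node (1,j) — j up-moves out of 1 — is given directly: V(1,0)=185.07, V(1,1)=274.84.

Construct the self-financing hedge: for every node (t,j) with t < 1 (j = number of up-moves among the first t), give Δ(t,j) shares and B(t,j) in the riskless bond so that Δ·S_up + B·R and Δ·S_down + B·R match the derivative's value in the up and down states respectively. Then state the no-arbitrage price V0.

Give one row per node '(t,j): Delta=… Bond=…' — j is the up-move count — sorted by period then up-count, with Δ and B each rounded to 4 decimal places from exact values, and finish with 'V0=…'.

(0,0): Delta=1.0390 Bond=77.6167
V0=227.2333

Since d<R<u, set p* = (R−d)/(u−d) = 0.9000; price each node as the discounted p*-expectation of its children.
Terminal values V(1,·): V(1,0)=185.0700, V(1,1)=274.8400
Node (0,0) S=144.0000: V=(p*·274.8400+(1−p*)·185.0700)/1.17=227.2333; Δ=(274.8400−185.0700)/(177.1200−90.7200)=1.0390; B=V−Δ·S=77.6167
Root portfolio cost Δ·144+B reproduces V0=227.2333.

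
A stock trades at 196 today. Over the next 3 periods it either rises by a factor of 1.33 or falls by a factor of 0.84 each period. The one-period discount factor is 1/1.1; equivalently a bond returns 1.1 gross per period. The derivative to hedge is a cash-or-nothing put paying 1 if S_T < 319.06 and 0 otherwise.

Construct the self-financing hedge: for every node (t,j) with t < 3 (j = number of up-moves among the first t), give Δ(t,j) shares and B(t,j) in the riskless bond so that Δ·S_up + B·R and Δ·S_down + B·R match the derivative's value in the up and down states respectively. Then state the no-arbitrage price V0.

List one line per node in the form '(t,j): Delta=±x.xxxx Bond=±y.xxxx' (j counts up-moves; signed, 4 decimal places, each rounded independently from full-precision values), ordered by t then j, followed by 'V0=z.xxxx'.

Risk-neutral probability p* = (R−d)/(u−d) = (1.1−0.84)/(1.33−0.84) = 0.5306.
At expiry t=3: V(3,0)=1.0000, V(3,1)=1.0000, V(3,2)=1.0000, V(3,3)=0.0000
Node (2,0) S=138.2976: V=(p*·1.0000+(1−p*)·1.0000)/1.1=0.9091; Δ=(1.0000−1.0000)/(183.9358−116.1700)=0.0000; B=V−Δ·S=0.9091
Node (2,1) S=218.9712: V=(p*·1.0000+(1−p*)·1.0000)/1.1=0.9091; Δ=(1.0000−1.0000)/(291.2317−183.9358)=0.0000; B=V−Δ·S=0.9091
Node (2,2) S=346.7044: V=(p*·0.0000+(1−p*)·1.0000)/1.1=0.4267; Δ=(0.0000−1.0000)/(461.1169−291.2317)=-0.0059; B=V−Δ·S=2.4675
Node (1,0) S=164.6400: V=(p*·0.9091+(1−p*)·0.9091)/1.1=0.8264; Δ=(0.9091−0.9091)/(218.9712−138.2976)=0.0000; B=V−Δ·S=0.8264
Node (1,1) S=260.6800: V=(p*·0.4267+(1−p*)·0.9091)/1.1=0.5938; Δ=(0.4267−0.9091)/(346.7044−218.9712)=-0.0038; B=V−Δ·S=1.5782
Node (0,0) S=196.0000: V=(p*·0.5938+(1−p*)·0.8264)/1.1=0.6391; Δ=(0.5938−0.8264)/(260.6800−164.6400)=-0.0024; B=V−Δ·S=1.1139
Self-financing check: at every node Δ·S+B equals the discounted successor values.

(0,0): Delta=-0.0024 Bond=1.1139
(1,0): Delta=0.0000 Bond=0.8264
(1,1): Delta=-0.0038 Bond=1.5782
(2,0): Delta=0.0000 Bond=0.9091
(2,1): Delta=0.0000 Bond=0.9091
(2,2): Delta=-0.0059 Bond=2.4675
V0=0.6391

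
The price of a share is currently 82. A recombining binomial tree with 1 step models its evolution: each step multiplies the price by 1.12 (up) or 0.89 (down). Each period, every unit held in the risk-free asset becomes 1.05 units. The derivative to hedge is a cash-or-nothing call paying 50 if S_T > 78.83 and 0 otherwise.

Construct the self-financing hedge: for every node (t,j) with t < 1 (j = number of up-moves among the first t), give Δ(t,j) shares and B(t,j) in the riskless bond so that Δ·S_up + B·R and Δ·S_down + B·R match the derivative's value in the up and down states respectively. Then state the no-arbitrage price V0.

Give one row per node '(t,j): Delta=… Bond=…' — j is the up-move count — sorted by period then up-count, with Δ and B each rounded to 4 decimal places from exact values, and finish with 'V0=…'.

Under the risk-neutral measure, an up-move has probability p* = (R−d)/(u−d) = 0.6957 and values discount at R = 1.05.
At expiry t=1: V(1,0)=0.0000, V(1,1)=50.0000
  t=0,j=0: stock 82.0000 → up 91.8400 (V=50.0000), down 72.9800 (V=0.0000). Price 33.1263; hedge Δ=2.6511, bond B=-184.2650.
Each (Δ,B) replicates both successor values, so the strategy is self-financing and V0 is arbitrage-free.

(0,0): Delta=2.6511 Bond=-184.2650
V0=33.1263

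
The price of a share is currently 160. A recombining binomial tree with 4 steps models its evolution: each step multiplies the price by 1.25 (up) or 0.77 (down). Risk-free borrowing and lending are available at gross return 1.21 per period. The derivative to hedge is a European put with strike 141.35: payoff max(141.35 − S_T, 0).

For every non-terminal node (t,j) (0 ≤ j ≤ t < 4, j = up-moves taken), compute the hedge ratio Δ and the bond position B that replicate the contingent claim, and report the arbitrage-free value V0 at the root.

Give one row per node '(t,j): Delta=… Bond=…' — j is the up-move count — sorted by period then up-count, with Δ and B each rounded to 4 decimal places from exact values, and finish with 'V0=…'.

Risk-neutral probability p* = (R−d)/(u−d) = (1.21−0.77)/(1.25−0.77) = 0.9167.
Terminal values V(4,·): V(4,0)=85.1051, V(4,1)=50.0434, V(4,2)=0.0000, V(4,3)=0.0000, V(4,4)=0.0000
(3,0): S=73.0453. Δ = (V_up−V_dn)/(S_up−S_dn) = (50.0434−85.1051)/(91.3066−56.2449) = -1.0000. V = [p*·50.0434 + (1−p*)·85.1051]/1.21 = 43.7729. B = V − Δ·S = 116.8182.
(3,1): S=118.5800. Δ = (V_up−V_dn)/(S_up−S_dn) = (0.0000−50.0434)/(148.2250−91.3066) = -0.8792. V = [p*·0.0000 + (1−p*)·50.0434]/1.21 = 3.4465. B = V − Δ·S = 107.7036.
(3,2): S=192.5000. Δ = (V_up−V_dn)/(S_up−S_dn) = (0.0000−0.0000)/(240.6250−148.2250) = 0.0000. V = [p*·0.0000 + (1−p*)·0.0000]/1.21 = 0.0000. B = V − Δ·S = 0.0000.
(3,3): S=312.5000. Δ = (V_up−V_dn)/(S_up−S_dn) = (0.0000−0.0000)/(390.6250−240.6250) = 0.0000. V = [p*·0.0000 + (1−p*)·0.0000]/1.21 = 0.0000. B = V − Δ·S = 0.0000.
(2,0): S=94.8640. Δ = (V_up−V_dn)/(S_up−S_dn) = (3.4465−43.7729)/(118.5800−73.0453) = -0.8856. V = [p*·3.4465 + (1−p*)·43.7729]/1.21 = 5.6257. B = V − Δ·S = 89.6390.
(2,1): S=154.0000. Δ = (V_up−V_dn)/(S_up−S_dn) = (0.0000−3.4465)/(192.5000−118.5800) = -0.0466. V = [p*·0.0000 + (1−p*)·3.4465]/1.21 = 0.2374. B = V − Δ·S = 7.4176.
(2,2): S=250.0000. Δ = (V_up−V_dn)/(S_up−S_dn) = (0.0000−0.0000)/(312.5000−192.5000) = 0.0000. V = [p*·0.0000 + (1−p*)·0.0000]/1.21 = 0.0000. B = V − Δ·S = 0.0000.
(1,0): S=123.2000. Δ = (V_up−V_dn)/(S_up−S_dn) = (0.2374−5.6257)/(154.0000−94.8640) = -0.0911. V = [p*·0.2374 + (1−p*)·5.6257]/1.21 = 0.5673. B = V − Δ·S = 11.7929.
(1,1): S=200.0000. Δ = (V_up−V_dn)/(S_up−S_dn) = (0.0000−0.2374)/(250.0000−154.0000) = -0.0025. V = [p*·0.0000 + (1−p*)·0.2374]/1.21 = 0.0163. B = V − Δ·S = 0.5109.
(0,0): S=160.0000. Δ = (V_up−V_dn)/(S_up−S_dn) = (0.0163−0.5673)/(200.0000−123.2000) = -0.0072. V = [p*·0.0163 + (1−p*)·0.5673]/1.21 = 0.0515. B = V − Δ·S = 1.1992.
Check: Δ(0,0)·S0 + B(0,0) = 0.0515 = V0.

(0,0): Delta=-0.0072 Bond=1.1992
(1,0): Delta=-0.0911 Bond=11.7929
(1,1): Delta=-0.0025 Bond=0.5109
(2,0): Delta=-0.8856 Bond=89.6390
(2,1): Delta=-0.0466 Bond=7.4176
(2,2): Delta=0.0000 Bond=0.0000
(3,0): Delta=-1.0000 Bond=116.8182
(3,1): Delta=-0.8792 Bond=107.7036
(3,2): Delta=0.0000 Bond=0.0000
(3,3): Delta=0.0000 Bond=0.0000
V0=0.0515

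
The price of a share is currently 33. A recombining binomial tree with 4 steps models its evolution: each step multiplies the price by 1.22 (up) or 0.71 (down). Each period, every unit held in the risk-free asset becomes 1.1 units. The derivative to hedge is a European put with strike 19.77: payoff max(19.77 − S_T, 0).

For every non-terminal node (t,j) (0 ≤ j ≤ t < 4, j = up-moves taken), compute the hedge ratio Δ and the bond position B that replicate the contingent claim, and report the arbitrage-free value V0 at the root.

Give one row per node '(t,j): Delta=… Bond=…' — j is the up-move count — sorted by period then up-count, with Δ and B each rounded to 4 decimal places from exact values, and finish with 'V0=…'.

No-arbitrage ⇒ martingale measure with p* = (R−d)/(u−d) = 0.7647.
At expiry t=4: V(4,0)=11.3841, V(4,1)=5.3605, V(4,2)=0.0000, V(4,3)=0.0000, V(4,4)=0.0000
  t=3,j=0: stock 11.8111 → up 14.4095 (V=5.3605), down 8.3859 (V=11.3841). Price 6.1617; hedge Δ=-1.0000, bond B=17.9727.
  t=3,j=1: stock 20.2951 → up 24.7600 (V=0.0000), down 14.4095 (V=5.3605). Price 1.1466; hedge Δ=-0.5179, bond B=11.6574.
  t=3,j=2: stock 34.8732 → up 42.5453 (V=0.0000), down 24.7600 (V=0.0000). Price 0.0000; hedge Δ=0.0000, bond B=0.0000.
  t=3,j=3: stock 59.9230 → up 73.1060 (V=0.0000), down 42.5453 (V=0.0000). Price 0.0000; hedge Δ=0.0000, bond B=0.0000.
  t=2,j=0: stock 16.6353 → up 20.2951 (V=1.1466), down 11.8111 (V=6.1617). Price 2.1151; hedge Δ=-0.5911, bond B=11.9485.
  t=2,j=1: stock 28.5846 → up 34.8732 (V=0.0000), down 20.2951 (V=1.1466). Price 0.2453; hedge Δ=-0.0787, bond B=2.4936.
  t=2,j=2: stock 49.1172 → up 59.9230 (V=0.0000), down 34.8732 (V=0.0000). Price 0.0000; hedge Δ=0.0000, bond B=0.0000.
  t=1,j=0: stock 23.4300 → up 28.5846 (V=0.2453), down 16.6353 (V=2.1151). Price 0.6229; hedge Δ=-0.1565, bond B=4.2893.
  t=1,j=1: stock 40.2600 → up 49.1172 (V=0.0000), down 28.5846 (V=0.2453). Price 0.0525; hedge Δ=-0.0119, bond B=0.5334.
  t=0,j=0: stock 33.0000 → up 40.2600 (V=0.0525), down 23.4300 (V=0.6229). Price 0.1697; hedge Δ=-0.0339, bond B=1.2883.
Check: Δ(0,0)·S0 + B(0,0) = 0.1697 = V0.

(0,0): Delta=-0.0339 Bond=1.2883
(1,0): Delta=-0.1565 Bond=4.2893
(1,1): Delta=-0.0119 Bond=0.5334
(2,0): Delta=-0.5911 Bond=11.9485
(2,1): Delta=-0.0787 Bond=2.4936
(2,2): Delta=0.0000 Bond=0.0000
(3,0): Delta=-1.0000 Bond=17.9727
(3,1): Delta=-0.5179 Bond=11.6574
(3,2): Delta=0.0000 Bond=0.0000
(3,3): Delta=0.0000 Bond=0.0000
V0=0.1697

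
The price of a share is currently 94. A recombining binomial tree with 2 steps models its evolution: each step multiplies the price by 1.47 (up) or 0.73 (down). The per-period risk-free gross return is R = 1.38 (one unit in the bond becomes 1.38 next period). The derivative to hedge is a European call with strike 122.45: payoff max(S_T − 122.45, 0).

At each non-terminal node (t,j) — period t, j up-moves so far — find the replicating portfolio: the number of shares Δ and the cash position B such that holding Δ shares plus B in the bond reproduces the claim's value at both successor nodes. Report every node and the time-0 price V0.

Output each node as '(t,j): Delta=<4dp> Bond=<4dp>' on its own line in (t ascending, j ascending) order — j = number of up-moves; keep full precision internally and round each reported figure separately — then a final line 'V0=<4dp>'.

The replicating-portfolio and risk-neutral prices coincide; use p* = (1.38−0.73)/(1.47−0.73) = 0.8784 for the latter.
Terminal payoffs: V(2,0)=0.0000, V(2,1)=0.0000, V(2,2)=80.6746
(1,0): S=68.6200. Δ = (V_up−V_dn)/(S_up−S_dn) = (0.0000−0.0000)/(100.8714−50.0926) = 0.0000. V = [p*·0.0000 + (1−p*)·0.0000]/1.38 = 0.0000. B = V − Δ·S = 0.0000.
(1,1): S=138.1800. Δ = (V_up−V_dn)/(S_up−S_dn) = (80.6746−0.0000)/(203.1246−100.8714) = 0.7890. V = [p*·80.6746 + (1−p*)·0.0000]/1.38 = 51.3499. B = V − Δ·S = -57.6699.
(0,0): S=94.0000. Δ = (V_up−V_dn)/(S_up−S_dn) = (51.3499−0.0000)/(138.1800−68.6200) = 0.7382. V = [p*·51.3499 + (1−p*)·0.0000]/1.38 = 32.6845. B = V − Δ·S = -36.7072.
Self-financing check: at every node Δ·S+B equals the discounted successor values.

(0,0): Delta=0.7382 Bond=-36.7072
(1,0): Delta=0.0000 Bond=0.0000
(1,1): Delta=0.7890 Bond=-57.6699
V0=32.6845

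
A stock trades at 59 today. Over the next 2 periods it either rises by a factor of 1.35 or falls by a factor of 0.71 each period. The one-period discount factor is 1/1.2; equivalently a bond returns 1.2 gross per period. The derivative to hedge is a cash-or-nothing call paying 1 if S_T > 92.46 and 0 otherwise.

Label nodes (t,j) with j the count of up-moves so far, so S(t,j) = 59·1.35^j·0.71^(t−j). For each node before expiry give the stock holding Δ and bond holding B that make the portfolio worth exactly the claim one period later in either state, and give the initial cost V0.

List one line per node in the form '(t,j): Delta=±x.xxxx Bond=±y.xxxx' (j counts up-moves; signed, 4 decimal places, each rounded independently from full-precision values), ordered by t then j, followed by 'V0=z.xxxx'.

(0,0): Delta=0.0169 Bond=-0.5898
(1,0): Delta=0.0000 Bond=0.0000
(1,1): Delta=0.0196 Bond=-0.9245
V0=0.4071

Risk-neutral probability p* = (R−d)/(u−d) = (1.2−0.71)/(1.35−0.71) = 0.7656.
Terminal payoffs: V(2,0)=0.0000, V(2,1)=0.0000, V(2,2)=1.0000
  t=1,j=0: stock 41.8900 → up 56.5515 (V=0.0000), down 29.7419 (V=0.0000). Price 0.0000; hedge Δ=0.0000, bond B=0.0000.
  t=1,j=1: stock 79.6500 → up 107.5275 (V=1.0000), down 56.5515 (V=0.0000). Price 0.6380; hedge Δ=0.0196, bond B=-0.9245.
  t=0,j=0: stock 59.0000 → up 79.6500 (V=0.6380), down 41.8900 (V=0.0000). Price 0.4071; hedge Δ=0.0169, bond B=-0.5898.
Self-financing check: at every node Δ·S+B equals the discounted successor values.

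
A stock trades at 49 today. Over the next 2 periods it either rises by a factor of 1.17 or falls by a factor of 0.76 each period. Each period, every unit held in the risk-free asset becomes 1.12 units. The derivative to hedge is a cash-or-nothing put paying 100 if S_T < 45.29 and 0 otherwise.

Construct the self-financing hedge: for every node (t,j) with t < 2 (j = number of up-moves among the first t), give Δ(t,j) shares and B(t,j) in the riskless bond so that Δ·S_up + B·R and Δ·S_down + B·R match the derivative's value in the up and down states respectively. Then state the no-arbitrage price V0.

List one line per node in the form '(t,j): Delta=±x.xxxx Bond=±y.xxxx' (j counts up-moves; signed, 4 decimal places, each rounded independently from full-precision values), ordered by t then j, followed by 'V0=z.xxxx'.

(0,0): Delta=-3.9023 Bond=209.4709
(1,0): Delta=0.0000 Bond=89.2857
(1,1): Delta=-4.2544 Bond=254.7909
V0=18.2582

Under the risk-neutral measure, an up-move has probability p* = (R−d)/(u−d) = 0.8780 and values discount at R = 1.12.
Payoff layer (t=2): V(2,0)=100.0000, V(2,1)=100.0000, V(2,2)=0.0000
(1,0): S=37.2400. Δ = (V_up−V_dn)/(S_up−S_dn) = (100.0000−100.0000)/(43.5708−28.3024) = 0.0000. V = [p*·100.0000 + (1−p*)·100.0000]/1.12 = 89.2857. B = V − Δ·S = 89.2857.
(1,1): S=57.3300. Δ = (V_up−V_dn)/(S_up−S_dn) = (0.0000−100.0000)/(67.0761−43.5708) = -4.2544. V = [p*·0.0000 + (1−p*)·100.0000]/1.12 = 10.8885. B = V − Δ·S = 254.7909.
(0,0): S=49.0000. Δ = (V_up−V_dn)/(S_up−S_dn) = (10.8885−89.2857)/(57.3300−37.2400) = -3.9023. V = [p*·10.8885 + (1−p*)·89.2857]/1.12 = 18.2582. B = V − Δ·S = 209.4709.
Root portfolio cost Δ·49+B reproduces V0=18.2582.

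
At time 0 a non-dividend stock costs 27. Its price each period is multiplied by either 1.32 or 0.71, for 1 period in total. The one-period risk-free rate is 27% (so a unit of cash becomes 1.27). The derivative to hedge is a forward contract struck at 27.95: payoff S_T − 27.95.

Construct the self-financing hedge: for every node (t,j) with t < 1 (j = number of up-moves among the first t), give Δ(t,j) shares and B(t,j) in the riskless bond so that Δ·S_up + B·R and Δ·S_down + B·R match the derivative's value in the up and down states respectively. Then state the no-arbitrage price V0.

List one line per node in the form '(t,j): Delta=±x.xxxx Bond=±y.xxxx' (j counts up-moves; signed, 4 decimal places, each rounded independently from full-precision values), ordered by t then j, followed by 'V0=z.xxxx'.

(0,0): Delta=1.0000 Bond=-22.0079
V0=4.9921

The replicating-portfolio and risk-neutral prices coincide; use p* = (1.27−0.71)/(1.32−0.71) = 0.9180 for the latter.
Payoff layer (t=1): V(1,0)=-8.7800, V(1,1)=7.6900
Node (0,0) S=27.0000: V=(p*·7.6900+(1−p*)·-8.7800)/1.27=4.9921; Δ=(7.6900−-8.7800)/(35.6400−19.1700)=1.0000; B=V−Δ·S=-22.0079
Each (Δ,B) replicates both successor values, so the strategy is self-financing and V0 is arbitrage-free.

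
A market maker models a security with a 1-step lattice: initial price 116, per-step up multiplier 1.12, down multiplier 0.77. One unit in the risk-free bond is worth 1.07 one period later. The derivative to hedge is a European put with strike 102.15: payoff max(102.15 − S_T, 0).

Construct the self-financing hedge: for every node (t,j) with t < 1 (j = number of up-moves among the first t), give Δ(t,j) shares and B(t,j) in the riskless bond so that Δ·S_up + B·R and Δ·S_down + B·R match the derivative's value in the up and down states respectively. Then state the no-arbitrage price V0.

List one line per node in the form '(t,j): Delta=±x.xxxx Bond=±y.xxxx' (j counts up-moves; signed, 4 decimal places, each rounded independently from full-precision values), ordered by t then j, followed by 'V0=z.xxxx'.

Under the risk-neutral measure, an up-move has probability p* = (R−d)/(u−d) = 0.8571 and values discount at R = 1.07.
At expiry t=1: V(1,0)=12.8300, V(1,1)=0.0000
  t=0,j=0: stock 116.0000 → up 129.9200 (V=0.0000), down 89.3200 (V=12.8300). Price 1.7130; hedge Δ=-0.3160, bond B=38.3701.
Root portfolio cost Δ·116+B reproduces V0=1.7130.

(0,0): Delta=-0.3160 Bond=38.3701
V0=1.7130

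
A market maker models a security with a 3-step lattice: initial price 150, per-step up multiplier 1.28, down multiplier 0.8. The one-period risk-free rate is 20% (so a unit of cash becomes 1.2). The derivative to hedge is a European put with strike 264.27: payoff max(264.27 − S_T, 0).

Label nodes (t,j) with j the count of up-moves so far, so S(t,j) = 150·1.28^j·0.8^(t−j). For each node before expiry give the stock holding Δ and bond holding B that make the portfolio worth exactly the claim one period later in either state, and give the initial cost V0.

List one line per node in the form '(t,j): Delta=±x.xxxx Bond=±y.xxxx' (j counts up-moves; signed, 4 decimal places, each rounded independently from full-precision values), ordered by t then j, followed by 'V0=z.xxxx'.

Since d<R<u, set p* = (R−d)/(u−d) = 0.8333; price each node as the discounted p*-expectation of its children.
At expiry t=3: V(3,0)=187.4700, V(3,1)=141.3900, V(3,2)=67.6620, V(3,3)=0.0000
(2,0): S=96.0000. Δ = (V_up−V_dn)/(S_up−S_dn) = (141.3900−187.4700)/(122.8800−76.8000) = -1.0000. V = [p*·141.3900 + (1−p*)·187.4700]/1.2 = 124.2250. B = V − Δ·S = 220.2250.
(2,1): S=153.6000. Δ = (V_up−V_dn)/(S_up−S_dn) = (67.6620−141.3900)/(196.6080−122.8800) = -1.0000. V = [p*·67.6620 + (1−p*)·141.3900]/1.2 = 66.6250. B = V − Δ·S = 220.2250.
(2,2): S=245.7600. Δ = (V_up−V_dn)/(S_up−S_dn) = (0.0000−67.6620)/(314.5728−196.6080) = -0.5736. V = [p*·0.0000 + (1−p*)·67.6620]/1.2 = 9.3975. B = V − Δ·S = 150.3600.
(1,0): S=120.0000. Δ = (V_up−V_dn)/(S_up−S_dn) = (66.6250−124.2250)/(153.6000−96.0000) = -1.0000. V = [p*·66.6250 + (1−p*)·124.2250]/1.2 = 63.5208. B = V − Δ·S = 183.5208.
(1,1): S=192.0000. Δ = (V_up−V_dn)/(S_up−S_dn) = (9.3975−66.6250)/(245.7600−153.6000) = -0.6210. V = [p*·9.3975 + (1−p*)·66.6250]/1.2 = 15.7795. B = V − Δ·S = 135.0035.
(0,0): S=150.0000. Δ = (V_up−V_dn)/(S_up−S_dn) = (15.7795−63.5208)/(192.0000−120.0000) = -0.6631. V = [p*·15.7795 + (1−p*)·63.5208]/1.2 = 19.7803. B = V − Δ·S = 119.2414.
Root portfolio cost Δ·150+B reproduces V0=19.7803.

(0,0): Delta=-0.6631 Bond=119.2414
(1,0): Delta=-1.0000 Bond=183.5208
(1,1): Delta=-0.6210 Bond=135.0035
(2,0): Delta=-1.0000 Bond=220.2250
(2,1): Delta=-1.0000 Bond=220.2250
(2,2): Delta=-0.5736 Bond=150.3600
V0=19.7803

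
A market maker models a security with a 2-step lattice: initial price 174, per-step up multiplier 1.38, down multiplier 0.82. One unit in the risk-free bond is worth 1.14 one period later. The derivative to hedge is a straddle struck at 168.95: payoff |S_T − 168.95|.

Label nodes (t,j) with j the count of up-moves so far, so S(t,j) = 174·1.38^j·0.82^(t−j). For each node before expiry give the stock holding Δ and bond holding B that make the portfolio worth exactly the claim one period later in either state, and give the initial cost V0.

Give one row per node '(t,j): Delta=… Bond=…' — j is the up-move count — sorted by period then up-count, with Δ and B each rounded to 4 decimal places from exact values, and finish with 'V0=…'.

(0,0): Delta=0.5991 Bond=-45.5631
(1,0): Delta=-0.3004 Bond=76.4045
(1,1): Delta=1.0000 Bond=-148.2018
V0=58.6834

No-arbitrage ⇒ martingale measure with p* = (R−d)/(u−d) = 0.5714.
At expiry t=2: V(2,0)=51.9524, V(2,1)=27.9484, V(2,2)=162.4156
  t=1,j=0: stock 142.6800 → up 196.8984 (V=27.9484), down 116.9976 (V=51.9524). Price 33.5402; hedge Δ=-0.3004, bond B=76.4045.
  t=1,j=1: stock 240.1200 → up 331.3656 (V=162.4156), down 196.8984 (V=27.9484). Price 91.9182; hedge Δ=1.0000, bond B=-148.2018.
  t=0,j=0: stock 174.0000 → up 240.1200 (V=91.9182), down 142.6800 (V=33.5402). Price 58.6834; hedge Δ=0.5991, bond B=-45.5631.
Self-financing check: at every node Δ·S+B equals the discounted successor values.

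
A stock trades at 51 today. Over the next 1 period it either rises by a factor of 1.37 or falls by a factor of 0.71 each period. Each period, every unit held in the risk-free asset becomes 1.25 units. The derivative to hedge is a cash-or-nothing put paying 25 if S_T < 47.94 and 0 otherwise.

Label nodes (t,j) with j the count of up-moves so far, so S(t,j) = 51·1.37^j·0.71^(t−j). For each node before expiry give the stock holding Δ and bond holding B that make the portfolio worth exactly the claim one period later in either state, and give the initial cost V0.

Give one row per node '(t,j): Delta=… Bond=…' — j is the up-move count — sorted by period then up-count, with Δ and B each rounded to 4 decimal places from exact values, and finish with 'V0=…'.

(0,0): Delta=-0.7427 Bond=41.5152
V0=3.6364

Under the risk-neutral measure, an up-move has probability p* = (R−d)/(u−d) = 0.8182 and values discount at R = 1.25.
At expiry t=1: V(1,0)=25.0000, V(1,1)=0.0000
(0,0): S=51.0000. Δ = (V_up−V_dn)/(S_up−S_dn) = (0.0000−25.0000)/(69.8700−36.2100) = -0.7427. V = [p*·0.0000 + (1−p*)·25.0000]/1.25 = 3.6364. B = V − Δ·S = 41.5152.
Root portfolio cost Δ·51+B reproduces V0=3.6364.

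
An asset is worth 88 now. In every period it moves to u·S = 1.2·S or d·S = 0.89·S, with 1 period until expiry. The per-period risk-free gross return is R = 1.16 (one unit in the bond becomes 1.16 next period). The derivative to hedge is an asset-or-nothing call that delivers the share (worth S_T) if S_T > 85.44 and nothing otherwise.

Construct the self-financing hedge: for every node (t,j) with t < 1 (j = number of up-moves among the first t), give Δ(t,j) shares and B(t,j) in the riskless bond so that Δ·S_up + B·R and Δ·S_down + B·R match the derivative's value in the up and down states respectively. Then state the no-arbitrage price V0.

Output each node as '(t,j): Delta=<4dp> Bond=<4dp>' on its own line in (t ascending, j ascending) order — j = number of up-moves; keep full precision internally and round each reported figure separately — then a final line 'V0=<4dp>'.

The replicating-portfolio and risk-neutral prices coincide; use p* = (1.16−0.89)/(1.2−0.89) = 0.8710 for the latter.
Payoff layer (t=1): V(1,0)=0.0000, V(1,1)=105.6000
Node (0,0) S=88.0000: V=(p*·105.6000+(1−p*)·0.0000)/1.16=79.2881; Δ=(105.6000−0.0000)/(105.6000−78.3200)=3.8710; B=V−Δ·S=-261.3571
The time-0 hedge costs 79.2881, which is the no-arbitrage price.

(0,0): Delta=3.8710 Bond=-261.3571
V0=79.2881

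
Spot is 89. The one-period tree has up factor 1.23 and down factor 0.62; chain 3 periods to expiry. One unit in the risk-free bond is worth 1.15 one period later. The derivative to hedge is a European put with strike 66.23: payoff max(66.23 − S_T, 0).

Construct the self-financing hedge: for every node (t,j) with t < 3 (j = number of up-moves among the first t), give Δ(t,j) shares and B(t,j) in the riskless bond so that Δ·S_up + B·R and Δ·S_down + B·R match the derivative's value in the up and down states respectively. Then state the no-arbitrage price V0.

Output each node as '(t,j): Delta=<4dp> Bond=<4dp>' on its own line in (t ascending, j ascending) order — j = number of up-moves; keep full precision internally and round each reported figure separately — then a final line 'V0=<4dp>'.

(0,0): Delta=-0.0817 Bond=8.0458
(1,0): Delta=-0.6128 Bond=38.5595
(1,1): Delta=-0.0412 Bond=4.8289
(2,0): Delta=-1.0000 Bond=57.5913
(2,1): Delta=-0.5833 Bond=42.3438
(2,2): Delta=0.0000 Bond=0.0000
V0=0.7786

Since d<R<u, set p* = (R−d)/(u−d) = 0.8689; price each node as the discounted p*-expectation of its children.
At expiry t=3: V(3,0)=45.0188, V(3,1)=24.1497, V(3,2)=0.0000, V(3,3)=0.0000
(2,0): S=34.2116. Δ = (V_up−V_dn)/(S_up−S_dn) = (24.1497−45.0188)/(42.0803−21.2112) = -1.0000. V = [p*·24.1497 + (1−p*)·45.0188]/1.15 = 23.3797. B = V − Δ·S = 57.5913.
(2,1): S=67.8714. Δ = (V_up−V_dn)/(S_up−S_dn) = (0.0000−24.1497)/(83.4818−42.0803) = -0.5833. V = [p*·0.0000 + (1−p*)·24.1497]/1.15 = 2.7541. B = V − Δ·S = 42.3438.
(2,2): S=134.6481. Δ = (V_up−V_dn)/(S_up−S_dn) = (0.0000−0.0000)/(165.6172−83.4818) = 0.0000. V = [p*·0.0000 + (1−p*)·0.0000]/1.15 = 0.0000. B = V − Δ·S = 0.0000.
(1,0): S=55.1800. Δ = (V_up−V_dn)/(S_up−S_dn) = (2.7541−23.3797)/(67.8714−34.2116) = -0.6128. V = [p*·2.7541 + (1−p*)·23.3797]/1.15 = 4.7470. B = V − Δ·S = 38.5595.
(1,1): S=109.4700. Δ = (V_up−V_dn)/(S_up−S_dn) = (0.0000−2.7541)/(134.6481−67.8714) = -0.0412. V = [p*·0.0000 + (1−p*)·2.7541]/1.15 = 0.3141. B = V − Δ·S = 4.8289.
(0,0): S=89.0000. Δ = (V_up−V_dn)/(S_up−S_dn) = (0.3141−4.7470)/(109.4700−55.1800) = -0.0817. V = [p*·0.3141 + (1−p*)·4.7470]/1.15 = 0.7786. B = V − Δ·S = 8.0458.
Self-financing check: at every node Δ·S+B equals the discounted successor values.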